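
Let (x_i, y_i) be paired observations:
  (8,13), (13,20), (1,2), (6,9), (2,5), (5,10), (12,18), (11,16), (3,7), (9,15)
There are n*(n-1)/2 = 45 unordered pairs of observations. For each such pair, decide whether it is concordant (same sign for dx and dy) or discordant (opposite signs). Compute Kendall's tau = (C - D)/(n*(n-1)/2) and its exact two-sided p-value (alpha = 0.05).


Step 1: Enumerate the 45 unordered pairs (i,j) with i<j and classify each by sign(x_j-x_i) * sign(y_j-y_i).
  (1,2):dx=+5,dy=+7->C; (1,3):dx=-7,dy=-11->C; (1,4):dx=-2,dy=-4->C; (1,5):dx=-6,dy=-8->C
  (1,6):dx=-3,dy=-3->C; (1,7):dx=+4,dy=+5->C; (1,8):dx=+3,dy=+3->C; (1,9):dx=-5,dy=-6->C
  (1,10):dx=+1,dy=+2->C; (2,3):dx=-12,dy=-18->C; (2,4):dx=-7,dy=-11->C; (2,5):dx=-11,dy=-15->C
  (2,6):dx=-8,dy=-10->C; (2,7):dx=-1,dy=-2->C; (2,8):dx=-2,dy=-4->C; (2,9):dx=-10,dy=-13->C
  (2,10):dx=-4,dy=-5->C; (3,4):dx=+5,dy=+7->C; (3,5):dx=+1,dy=+3->C; (3,6):dx=+4,dy=+8->C
  (3,7):dx=+11,dy=+16->C; (3,8):dx=+10,dy=+14->C; (3,9):dx=+2,dy=+5->C; (3,10):dx=+8,dy=+13->C
  (4,5):dx=-4,dy=-4->C; (4,6):dx=-1,dy=+1->D; (4,7):dx=+6,dy=+9->C; (4,8):dx=+5,dy=+7->C
  (4,9):dx=-3,dy=-2->C; (4,10):dx=+3,dy=+6->C; (5,6):dx=+3,dy=+5->C; (5,7):dx=+10,dy=+13->C
  (5,8):dx=+9,dy=+11->C; (5,9):dx=+1,dy=+2->C; (5,10):dx=+7,dy=+10->C; (6,7):dx=+7,dy=+8->C
  (6,8):dx=+6,dy=+6->C; (6,9):dx=-2,dy=-3->C; (6,10):dx=+4,dy=+5->C; (7,8):dx=-1,dy=-2->C
  (7,9):dx=-9,dy=-11->C; (7,10):dx=-3,dy=-3->C; (8,9):dx=-8,dy=-9->C; (8,10):dx=-2,dy=-1->C
  (9,10):dx=+6,dy=+8->C
Step 2: C = 44, D = 1, total pairs = 45.
Step 3: tau = (C - D)/(n(n-1)/2) = (44 - 1)/45 = 0.955556.
Step 4: Exact two-sided p-value (enumerate n! = 3628800 permutations of y under H0): p = 0.000006.
Step 5: alpha = 0.05. reject H0.

tau_b = 0.9556 (C=44, D=1), p = 0.000006, reject H0.


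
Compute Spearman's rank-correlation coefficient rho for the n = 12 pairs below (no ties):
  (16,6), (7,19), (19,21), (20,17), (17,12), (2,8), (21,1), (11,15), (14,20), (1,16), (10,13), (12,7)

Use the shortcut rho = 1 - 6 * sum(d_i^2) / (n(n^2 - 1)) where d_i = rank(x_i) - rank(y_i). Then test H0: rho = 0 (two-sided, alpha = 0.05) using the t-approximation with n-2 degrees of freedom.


Step 1: Rank x and y separately (midranks; no ties here).
rank(x): 16->8, 7->3, 19->10, 20->11, 17->9, 2->2, 21->12, 11->5, 14->7, 1->1, 10->4, 12->6
rank(y): 6->2, 19->10, 21->12, 17->9, 12->5, 8->4, 1->1, 15->7, 20->11, 16->8, 13->6, 7->3
Step 2: d_i = R_x(i) - R_y(i); compute d_i^2.
  (8-2)^2=36, (3-10)^2=49, (10-12)^2=4, (11-9)^2=4, (9-5)^2=16, (2-4)^2=4, (12-1)^2=121, (5-7)^2=4, (7-11)^2=16, (1-8)^2=49, (4-6)^2=4, (6-3)^2=9
sum(d^2) = 316.
Step 3: rho = 1 - 6*316 / (12*(12^2 - 1)) = 1 - 1896/1716 = -0.104895.
Step 4: Under H0, t = rho * sqrt((n-2)/(1-rho^2)) = -0.3335 ~ t(10).
Step 5: Two-sided p-value from the t-distribution with 10 df = 0.745609.
Step 6: alpha = 0.05. fail to reject H0.

rho = -0.1049, p = 0.745609, fail to reject H0 at alpha = 0.05.


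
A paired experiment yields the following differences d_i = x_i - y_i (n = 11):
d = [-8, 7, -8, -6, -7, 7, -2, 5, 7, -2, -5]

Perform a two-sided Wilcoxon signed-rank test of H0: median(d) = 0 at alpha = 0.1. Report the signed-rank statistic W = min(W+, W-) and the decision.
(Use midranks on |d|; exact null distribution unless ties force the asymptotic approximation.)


Step 1: Drop any zero differences (none here) and take |d_i|.
|d| = [8, 7, 8, 6, 7, 7, 2, 5, 7, 2, 5]
Step 2: Midrank |d_i| (ties get averaged ranks).
ranks: |8|->10.5, |7|->7.5, |8|->10.5, |6|->5, |7|->7.5, |7|->7.5, |2|->1.5, |5|->3.5, |7|->7.5, |2|->1.5, |5|->3.5
Step 3: Attach original signs; sum ranks with positive sign and with negative sign.
W+ = 7.5 + 7.5 + 3.5 + 7.5 = 26
W- = 10.5 + 10.5 + 5 + 7.5 + 1.5 + 1.5 + 3.5 = 40
(Check: W+ + W- = 66 should equal n(n+1)/2 = 66.)
Step 4: Test statistic W = min(W+, W-) = 26.
Step 5: Ties in |d|, so use the tie-corrected normal approximation.
        E[W] = n(n+1)/4 = 11*12/4 = 33.
        Tie groups: |d|=2 (t=2), |d|=5 (t=2), |d|=7 (t=4), |d|=8 (t=2); sum(t^3 - t) = 78.
        Var[W] = n(n+1)(2n+1)/24 - sum(t^3-t)/48 = 3036/24 - 78/48 = 124.875.
        z = (W - E[W]) / sqrt(Var[W]) = (26 - 33) / 11.1747 = -0.6264.
        Two-sided p = 2*Phi(z) = 0.531045.
Step 6: alpha = 0.1. fail to reject H0.

W+ = 26, W- = 40, W = min = 26, p = 0.531045, fail to reject H0.


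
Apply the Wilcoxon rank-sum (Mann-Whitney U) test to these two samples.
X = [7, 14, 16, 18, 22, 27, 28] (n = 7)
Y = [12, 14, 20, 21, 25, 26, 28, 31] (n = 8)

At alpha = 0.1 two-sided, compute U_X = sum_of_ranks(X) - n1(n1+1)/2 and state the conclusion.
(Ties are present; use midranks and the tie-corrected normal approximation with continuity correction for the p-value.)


Step 1: Combine and sort all 15 observations; assign midranks.
sorted (value, group): (7,X), (12,Y), (14,X), (14,Y), (16,X), (18,X), (20,Y), (21,Y), (22,X), (25,Y), (26,Y), (27,X), (28,X), (28,Y), (31,Y)
ranks: 7->1, 12->2, 14->3.5, 14->3.5, 16->5, 18->6, 20->7, 21->8, 22->9, 25->10, 26->11, 27->12, 28->13.5, 28->13.5, 31->15
Step 2: Rank sum for X: R1 = 1 + 3.5 + 5 + 6 + 9 + 12 + 13.5 = 50.
Step 3: U_X = R1 - n1(n1+1)/2 = 50 - 7*8/2 = 50 - 28 = 22.
       U_Y = n1*n2 - U_X = 56 - 22 = 34.
Step 4: Ties are present, so use the tie-corrected normal approximation (with continuity correction) for the p-value.
Step 5: p-value = 0.523707; compare to alpha = 0.1. fail to reject H0.

U_X = 22, p = 0.523707, fail to reject H0 at alpha = 0.1.


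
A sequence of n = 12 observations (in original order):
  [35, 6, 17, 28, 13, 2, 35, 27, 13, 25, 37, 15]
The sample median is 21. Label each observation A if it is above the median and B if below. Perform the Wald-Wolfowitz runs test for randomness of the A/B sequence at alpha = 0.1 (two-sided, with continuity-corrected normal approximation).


Step 1: Compute median = 21; label A = above, B = below.
Labels in order: ABBABBAABAAB  (n_A = 6, n_B = 6)
Step 2: Count runs R = 8.
Step 3: Under H0 (random ordering), E[R] = 2*n_A*n_B/(n_A+n_B) + 1 = 2*6*6/12 + 1 = 7.0000.
        Var[R] = 2*n_A*n_B*(2*n_A*n_B - n_A - n_B) / ((n_A+n_B)^2 * (n_A+n_B-1)) = 4320/1584 = 2.7273.
        SD[R] = 1.6514.
Step 4: Continuity-corrected z = (R - 0.5 - E[R]) / SD[R] = (8 - 0.5 - 7.0000) / 1.6514 = 0.3028.
Step 5: Two-sided p-value via normal approximation = 2*(1 - Phi(|z|)) = 0.762069.
Step 6: alpha = 0.1. fail to reject H0.

R = 8, z = 0.3028, p = 0.762069, fail to reject H0.


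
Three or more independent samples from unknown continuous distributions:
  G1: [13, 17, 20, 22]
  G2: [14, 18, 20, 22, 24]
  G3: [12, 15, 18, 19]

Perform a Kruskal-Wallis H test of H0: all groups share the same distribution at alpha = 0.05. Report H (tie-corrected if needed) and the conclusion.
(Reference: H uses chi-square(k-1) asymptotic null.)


Step 1: Combine all N = 13 observations and assign midranks.
sorted (value, group, rank): (12,G3,1), (13,G1,2), (14,G2,3), (15,G3,4), (17,G1,5), (18,G2,6.5), (18,G3,6.5), (19,G3,8), (20,G1,9.5), (20,G2,9.5), (22,G1,11.5), (22,G2,11.5), (24,G2,13)
Step 2: Sum ranks within each group.
R_1 = 28 (n_1 = 4)
R_2 = 43.5 (n_2 = 5)
R_3 = 19.5 (n_3 = 4)
Step 3: H = 12/(N(N+1)) * sum(R_i^2/n_i) - 3(N+1)
     = 12/(13*14) * (28^2/4 + 43.5^2/5 + 19.5^2/4) - 3*14
     = 0.065934 * 669.513 - 42
     = 2.143681.
Step 4: Ties present; correction factor C = 1 - 18/(13^3 - 13) = 0.991758. Corrected H = 2.143681 / 0.991758 = 2.161496.
Step 5: Under H0, H ~ chi^2(2); p-value = 0.339342.
Step 6: alpha = 0.05. fail to reject H0.

H = 2.1615, df = 2, p = 0.339342, fail to reject H0.


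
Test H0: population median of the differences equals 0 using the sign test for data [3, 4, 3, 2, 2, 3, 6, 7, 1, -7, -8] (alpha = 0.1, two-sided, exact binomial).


Step 1: Discard zero differences. Original n = 11; n_eff = number of nonzero differences = 11.
Nonzero differences (with sign): +3, +4, +3, +2, +2, +3, +6, +7, +1, -7, -8
Step 2: Count signs: positive = 9, negative = 2.
Step 3: Under H0: P(positive) = 0.5, so the number of positives S ~ Bin(11, 0.5).
Step 4: Two-sided exact p-value = sum of Bin(11,0.5) probabilities at or below the observed probability = 0.065430.
Step 5: alpha = 0.1. reject H0.

n_eff = 11, pos = 9, neg = 2, p = 0.065430, reject H0.


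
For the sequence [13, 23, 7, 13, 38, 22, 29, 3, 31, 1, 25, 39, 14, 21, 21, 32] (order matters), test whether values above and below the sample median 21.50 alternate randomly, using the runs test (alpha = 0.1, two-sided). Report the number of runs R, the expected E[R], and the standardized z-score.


Step 1: Compute median = 21.50; label A = above, B = below.
Labels in order: BABBAAABABAABBBA  (n_A = 8, n_B = 8)
Step 2: Count runs R = 10.
Step 3: Under H0 (random ordering), E[R] = 2*n_A*n_B/(n_A+n_B) + 1 = 2*8*8/16 + 1 = 9.0000.
        Var[R] = 2*n_A*n_B*(2*n_A*n_B - n_A - n_B) / ((n_A+n_B)^2 * (n_A+n_B-1)) = 14336/3840 = 3.7333.
        SD[R] = 1.9322.
Step 4: Continuity-corrected z = (R - 0.5 - E[R]) / SD[R] = (10 - 0.5 - 9.0000) / 1.9322 = 0.2588.
Step 5: Two-sided p-value via normal approximation = 2*(1 - Phi(|z|)) = 0.795809.
Step 6: alpha = 0.1. fail to reject H0.

R = 10, z = 0.2588, p = 0.795809, fail to reject H0.


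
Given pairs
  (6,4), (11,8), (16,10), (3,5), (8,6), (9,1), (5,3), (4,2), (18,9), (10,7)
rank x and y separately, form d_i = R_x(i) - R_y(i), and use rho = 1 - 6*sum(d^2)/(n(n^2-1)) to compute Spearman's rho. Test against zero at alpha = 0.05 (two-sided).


Step 1: Rank x and y separately (midranks; no ties here).
rank(x): 6->4, 11->8, 16->9, 3->1, 8->5, 9->6, 5->3, 4->2, 18->10, 10->7
rank(y): 4->4, 8->8, 10->10, 5->5, 6->6, 1->1, 3->3, 2->2, 9->9, 7->7
Step 2: d_i = R_x(i) - R_y(i); compute d_i^2.
  (4-4)^2=0, (8-8)^2=0, (9-10)^2=1, (1-5)^2=16, (5-6)^2=1, (6-1)^2=25, (3-3)^2=0, (2-2)^2=0, (10-9)^2=1, (7-7)^2=0
sum(d^2) = 44.
Step 3: rho = 1 - 6*44 / (10*(10^2 - 1)) = 1 - 264/990 = 0.733333.
Step 4: Under H0, t = rho * sqrt((n-2)/(1-rho^2)) = 3.0509 ~ t(8).
Step 5: Two-sided p-value from the t-distribution with 8 df = 0.015801.
Step 6: alpha = 0.05. reject H0.

rho = 0.7333, p = 0.015801, reject H0 at alpha = 0.05.


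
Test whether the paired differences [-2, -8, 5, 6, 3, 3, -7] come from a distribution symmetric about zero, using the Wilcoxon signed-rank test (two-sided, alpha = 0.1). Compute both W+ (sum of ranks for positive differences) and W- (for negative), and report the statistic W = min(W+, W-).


Step 1: Drop any zero differences (none here) and take |d_i|.
|d| = [2, 8, 5, 6, 3, 3, 7]
Step 2: Midrank |d_i| (ties get averaged ranks).
ranks: |2|->1, |8|->7, |5|->4, |6|->5, |3|->2.5, |3|->2.5, |7|->6
Step 3: Attach original signs; sum ranks with positive sign and with negative sign.
W+ = 4 + 5 + 2.5 + 2.5 = 14
W- = 1 + 7 + 6 = 14
(Check: W+ + W- = 28 should equal n(n+1)/2 = 28.)
Step 4: Test statistic W = min(W+, W-) = 14.
Step 5: Ties in |d|, so use the tie-corrected normal approximation.
        E[W] = n(n+1)/4 = 7*8/4 = 14.
        Tie groups: |d|=3 (t=2); sum(t^3 - t) = 6.
        Var[W] = n(n+1)(2n+1)/24 - sum(t^3-t)/48 = 840/24 - 6/48 = 34.875.
        z = (W - E[W]) / sqrt(Var[W]) = (14 - 14) / 5.9055 = 0.0000.
        Two-sided p = 2*Phi(z) = 1.000000.
Step 6: alpha = 0.1. fail to reject H0.

W+ = 14, W- = 14, W = min = 14, p = 1.000000, fail to reject H0.


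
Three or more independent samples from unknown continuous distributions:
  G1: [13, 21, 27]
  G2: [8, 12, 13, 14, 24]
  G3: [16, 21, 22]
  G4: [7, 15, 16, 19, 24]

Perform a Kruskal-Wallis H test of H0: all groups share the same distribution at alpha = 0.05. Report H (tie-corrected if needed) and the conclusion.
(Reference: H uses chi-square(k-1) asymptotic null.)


Step 1: Combine all N = 16 observations and assign midranks.
sorted (value, group, rank): (7,G4,1), (8,G2,2), (12,G2,3), (13,G1,4.5), (13,G2,4.5), (14,G2,6), (15,G4,7), (16,G3,8.5), (16,G4,8.5), (19,G4,10), (21,G1,11.5), (21,G3,11.5), (22,G3,13), (24,G2,14.5), (24,G4,14.5), (27,G1,16)
Step 2: Sum ranks within each group.
R_1 = 32 (n_1 = 3)
R_2 = 30 (n_2 = 5)
R_3 = 33 (n_3 = 3)
R_4 = 41 (n_4 = 5)
Step 3: H = 12/(N(N+1)) * sum(R_i^2/n_i) - 3(N+1)
     = 12/(16*17) * (32^2/3 + 30^2/5 + 33^2/3 + 41^2/5) - 3*17
     = 0.044118 * 1220.53 - 51
     = 2.847059.
Step 4: Ties present; correction factor C = 1 - 24/(16^3 - 16) = 0.994118. Corrected H = 2.847059 / 0.994118 = 2.863905.
Step 5: Under H0, H ~ chi^2(3); p-value = 0.413088.
Step 6: alpha = 0.05. fail to reject H0.

H = 2.8639, df = 3, p = 0.413088, fail to reject H0.


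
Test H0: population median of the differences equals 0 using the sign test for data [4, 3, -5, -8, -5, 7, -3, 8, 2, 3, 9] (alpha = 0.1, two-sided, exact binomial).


Step 1: Discard zero differences. Original n = 11; n_eff = number of nonzero differences = 11.
Nonzero differences (with sign): +4, +3, -5, -8, -5, +7, -3, +8, +2, +3, +9
Step 2: Count signs: positive = 7, negative = 4.
Step 3: Under H0: P(positive) = 0.5, so the number of positives S ~ Bin(11, 0.5).
Step 4: Two-sided exact p-value = sum of Bin(11,0.5) probabilities at or below the observed probability = 0.548828.
Step 5: alpha = 0.1. fail to reject H0.

n_eff = 11, pos = 7, neg = 4, p = 0.548828, fail to reject H0.


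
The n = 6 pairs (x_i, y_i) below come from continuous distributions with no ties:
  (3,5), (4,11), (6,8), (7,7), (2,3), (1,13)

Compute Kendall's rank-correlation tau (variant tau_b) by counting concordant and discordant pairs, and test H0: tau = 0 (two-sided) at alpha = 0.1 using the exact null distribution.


Step 1: Enumerate the 15 unordered pairs (i,j) with i<j and classify each by sign(x_j-x_i) * sign(y_j-y_i).
  (1,2):dx=+1,dy=+6->C; (1,3):dx=+3,dy=+3->C; (1,4):dx=+4,dy=+2->C; (1,5):dx=-1,dy=-2->C
  (1,6):dx=-2,dy=+8->D; (2,3):dx=+2,dy=-3->D; (2,4):dx=+3,dy=-4->D; (2,5):dx=-2,dy=-8->C
  (2,6):dx=-3,dy=+2->D; (3,4):dx=+1,dy=-1->D; (3,5):dx=-4,dy=-5->C; (3,6):dx=-5,dy=+5->D
  (4,5):dx=-5,dy=-4->C; (4,6):dx=-6,dy=+6->D; (5,6):dx=-1,dy=+10->D
Step 2: C = 7, D = 8, total pairs = 15.
Step 3: tau = (C - D)/(n(n-1)/2) = (7 - 8)/15 = -0.066667.
Step 4: Exact two-sided p-value (enumerate n! = 720 permutations of y under H0): p = 1.000000.
Step 5: alpha = 0.1. fail to reject H0.

tau_b = -0.0667 (C=7, D=8), p = 1.000000, fail to reject H0.


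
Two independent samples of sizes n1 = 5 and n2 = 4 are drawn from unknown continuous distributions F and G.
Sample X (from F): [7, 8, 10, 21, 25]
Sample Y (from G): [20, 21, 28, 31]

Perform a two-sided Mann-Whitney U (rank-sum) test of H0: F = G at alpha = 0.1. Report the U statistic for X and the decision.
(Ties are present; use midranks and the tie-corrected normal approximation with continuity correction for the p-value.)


Step 1: Combine and sort all 9 observations; assign midranks.
sorted (value, group): (7,X), (8,X), (10,X), (20,Y), (21,X), (21,Y), (25,X), (28,Y), (31,Y)
ranks: 7->1, 8->2, 10->3, 20->4, 21->5.5, 21->5.5, 25->7, 28->8, 31->9
Step 2: Rank sum for X: R1 = 1 + 2 + 3 + 5.5 + 7 = 18.5.
Step 3: U_X = R1 - n1(n1+1)/2 = 18.5 - 5*6/2 = 18.5 - 15 = 3.5.
       U_Y = n1*n2 - U_X = 20 - 3.5 = 16.5.
Step 4: Ties are present, so use the tie-corrected normal approximation (with continuity correction) for the p-value.
Step 5: p-value = 0.139983; compare to alpha = 0.1. fail to reject H0.

U_X = 3.5, p = 0.139983, fail to reject H0 at alpha = 0.1.


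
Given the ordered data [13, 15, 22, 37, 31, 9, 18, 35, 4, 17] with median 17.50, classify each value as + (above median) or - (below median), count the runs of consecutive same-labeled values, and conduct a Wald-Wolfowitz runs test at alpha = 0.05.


Step 1: Compute median = 17.50; label A = above, B = below.
Labels in order: BBAAABAABB  (n_A = 5, n_B = 5)
Step 2: Count runs R = 5.
Step 3: Under H0 (random ordering), E[R] = 2*n_A*n_B/(n_A+n_B) + 1 = 2*5*5/10 + 1 = 6.0000.
        Var[R] = 2*n_A*n_B*(2*n_A*n_B - n_A - n_B) / ((n_A+n_B)^2 * (n_A+n_B-1)) = 2000/900 = 2.2222.
        SD[R] = 1.4907.
Step 4: Continuity-corrected z = (R + 0.5 - E[R]) / SD[R] = (5 + 0.5 - 6.0000) / 1.4907 = -0.3354.
Step 5: Two-sided p-value via normal approximation = 2*(1 - Phi(|z|)) = 0.737316.
Step 6: alpha = 0.05. fail to reject H0.

R = 5, z = -0.3354, p = 0.737316, fail to reject H0.


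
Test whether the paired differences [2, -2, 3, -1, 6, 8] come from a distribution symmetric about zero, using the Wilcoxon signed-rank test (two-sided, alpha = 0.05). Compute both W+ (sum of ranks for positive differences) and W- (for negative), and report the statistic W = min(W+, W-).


Step 1: Drop any zero differences (none here) and take |d_i|.
|d| = [2, 2, 3, 1, 6, 8]
Step 2: Midrank |d_i| (ties get averaged ranks).
ranks: |2|->2.5, |2|->2.5, |3|->4, |1|->1, |6|->5, |8|->6
Step 3: Attach original signs; sum ranks with positive sign and with negative sign.
W+ = 2.5 + 4 + 5 + 6 = 17.5
W- = 2.5 + 1 = 3.5
(Check: W+ + W- = 21 should equal n(n+1)/2 = 21.)
Step 4: Test statistic W = min(W+, W-) = 3.5.
Step 5: Ties in |d|, so use the tie-corrected normal approximation.
        E[W] = n(n+1)/4 = 6*7/4 = 10.5.
        Tie groups: |d|=2 (t=2); sum(t^3 - t) = 6.
        Var[W] = n(n+1)(2n+1)/24 - sum(t^3-t)/48 = 546/24 - 6/48 = 22.625.
        z = (W - E[W]) / sqrt(Var[W]) = (3.5 - 10.5) / 4.7566 = -1.4716.
        Two-sided p = 2*Phi(z) = 0.141116.
Step 6: alpha = 0.05. fail to reject H0.

W+ = 17.5, W- = 3.5, W = min = 3.5, p = 0.141116, fail to reject H0.


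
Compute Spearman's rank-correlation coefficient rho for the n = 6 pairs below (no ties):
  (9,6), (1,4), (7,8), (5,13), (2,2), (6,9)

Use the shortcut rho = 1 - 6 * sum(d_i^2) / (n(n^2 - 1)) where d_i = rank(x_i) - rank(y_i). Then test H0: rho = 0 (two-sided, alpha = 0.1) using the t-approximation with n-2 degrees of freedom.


Step 1: Rank x and y separately (midranks; no ties here).
rank(x): 9->6, 1->1, 7->5, 5->3, 2->2, 6->4
rank(y): 6->3, 4->2, 8->4, 13->6, 2->1, 9->5
Step 2: d_i = R_x(i) - R_y(i); compute d_i^2.
  (6-3)^2=9, (1-2)^2=1, (5-4)^2=1, (3-6)^2=9, (2-1)^2=1, (4-5)^2=1
sum(d^2) = 22.
Step 3: rho = 1 - 6*22 / (6*(6^2 - 1)) = 1 - 132/210 = 0.371429.
Step 4: Under H0, t = rho * sqrt((n-2)/(1-rho^2)) = 0.8001 ~ t(4).
Step 5: Two-sided p-value from the t-distribution with 4 df = 0.468478.
Step 6: alpha = 0.1. fail to reject H0.

rho = 0.3714, p = 0.468478, fail to reject H0 at alpha = 0.1.


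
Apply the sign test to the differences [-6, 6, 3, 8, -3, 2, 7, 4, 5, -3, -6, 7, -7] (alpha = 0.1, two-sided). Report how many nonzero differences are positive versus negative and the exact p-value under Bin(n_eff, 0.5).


Step 1: Discard zero differences. Original n = 13; n_eff = number of nonzero differences = 13.
Nonzero differences (with sign): -6, +6, +3, +8, -3, +2, +7, +4, +5, -3, -6, +7, -7
Step 2: Count signs: positive = 8, negative = 5.
Step 3: Under H0: P(positive) = 0.5, so the number of positives S ~ Bin(13, 0.5).
Step 4: Two-sided exact p-value = sum of Bin(13,0.5) probabilities at or below the observed probability = 0.581055.
Step 5: alpha = 0.1. fail to reject H0.

n_eff = 13, pos = 8, neg = 5, p = 0.581055, fail to reject H0.


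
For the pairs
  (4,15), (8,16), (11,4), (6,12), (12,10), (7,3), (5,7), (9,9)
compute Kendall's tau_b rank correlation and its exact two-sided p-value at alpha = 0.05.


Step 1: Enumerate the 28 unordered pairs (i,j) with i<j and classify each by sign(x_j-x_i) * sign(y_j-y_i).
  (1,2):dx=+4,dy=+1->C; (1,3):dx=+7,dy=-11->D; (1,4):dx=+2,dy=-3->D; (1,5):dx=+8,dy=-5->D
  (1,6):dx=+3,dy=-12->D; (1,7):dx=+1,dy=-8->D; (1,8):dx=+5,dy=-6->D; (2,3):dx=+3,dy=-12->D
  (2,4):dx=-2,dy=-4->C; (2,5):dx=+4,dy=-6->D; (2,6):dx=-1,dy=-13->C; (2,7):dx=-3,dy=-9->C
  (2,8):dx=+1,dy=-7->D; (3,4):dx=-5,dy=+8->D; (3,5):dx=+1,dy=+6->C; (3,6):dx=-4,dy=-1->C
  (3,7):dx=-6,dy=+3->D; (3,8):dx=-2,dy=+5->D; (4,5):dx=+6,dy=-2->D; (4,6):dx=+1,dy=-9->D
  (4,7):dx=-1,dy=-5->C; (4,8):dx=+3,dy=-3->D; (5,6):dx=-5,dy=-7->C; (5,7):dx=-7,dy=-3->C
  (5,8):dx=-3,dy=-1->C; (6,7):dx=-2,dy=+4->D; (6,8):dx=+2,dy=+6->C; (7,8):dx=+4,dy=+2->C
Step 2: C = 12, D = 16, total pairs = 28.
Step 3: tau = (C - D)/(n(n-1)/2) = (12 - 16)/28 = -0.142857.
Step 4: Exact two-sided p-value (enumerate n! = 40320 permutations of y under H0): p = 0.719544.
Step 5: alpha = 0.05. fail to reject H0.

tau_b = -0.1429 (C=12, D=16), p = 0.719544, fail to reject H0.


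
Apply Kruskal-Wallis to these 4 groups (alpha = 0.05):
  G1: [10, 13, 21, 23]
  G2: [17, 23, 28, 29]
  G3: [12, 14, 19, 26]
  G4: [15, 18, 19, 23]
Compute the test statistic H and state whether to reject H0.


Step 1: Combine all N = 16 observations and assign midranks.
sorted (value, group, rank): (10,G1,1), (12,G3,2), (13,G1,3), (14,G3,4), (15,G4,5), (17,G2,6), (18,G4,7), (19,G3,8.5), (19,G4,8.5), (21,G1,10), (23,G1,12), (23,G2,12), (23,G4,12), (26,G3,14), (28,G2,15), (29,G2,16)
Step 2: Sum ranks within each group.
R_1 = 26 (n_1 = 4)
R_2 = 49 (n_2 = 4)
R_3 = 28.5 (n_3 = 4)
R_4 = 32.5 (n_4 = 4)
Step 3: H = 12/(N(N+1)) * sum(R_i^2/n_i) - 3(N+1)
     = 12/(16*17) * (26^2/4 + 49^2/4 + 28.5^2/4 + 32.5^2/4) - 3*17
     = 0.044118 * 1236.38 - 51
     = 3.545956.
Step 4: Ties present; correction factor C = 1 - 30/(16^3 - 16) = 0.992647. Corrected H = 3.545956 / 0.992647 = 3.572222.
Step 5: Under H0, H ~ chi^2(3); p-value = 0.311515.
Step 6: alpha = 0.05. fail to reject H0.

H = 3.5722, df = 3, p = 0.311515, fail to reject H0.


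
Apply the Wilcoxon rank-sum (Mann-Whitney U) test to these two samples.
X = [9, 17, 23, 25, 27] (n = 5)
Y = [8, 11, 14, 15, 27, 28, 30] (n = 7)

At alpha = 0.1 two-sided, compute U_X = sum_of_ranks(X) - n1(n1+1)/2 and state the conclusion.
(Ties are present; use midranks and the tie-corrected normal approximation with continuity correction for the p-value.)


Step 1: Combine and sort all 12 observations; assign midranks.
sorted (value, group): (8,Y), (9,X), (11,Y), (14,Y), (15,Y), (17,X), (23,X), (25,X), (27,X), (27,Y), (28,Y), (30,Y)
ranks: 8->1, 9->2, 11->3, 14->4, 15->5, 17->6, 23->7, 25->8, 27->9.5, 27->9.5, 28->11, 30->12
Step 2: Rank sum for X: R1 = 2 + 6 + 7 + 8 + 9.5 = 32.5.
Step 3: U_X = R1 - n1(n1+1)/2 = 32.5 - 5*6/2 = 32.5 - 15 = 17.5.
       U_Y = n1*n2 - U_X = 35 - 17.5 = 17.5.
Step 4: Ties are present, so use the tie-corrected normal approximation (with continuity correction) for the p-value.
Step 5: p-value = 1.000000; compare to alpha = 0.1. fail to reject H0.

U_X = 17.5, p = 1.000000, fail to reject H0 at alpha = 0.1.


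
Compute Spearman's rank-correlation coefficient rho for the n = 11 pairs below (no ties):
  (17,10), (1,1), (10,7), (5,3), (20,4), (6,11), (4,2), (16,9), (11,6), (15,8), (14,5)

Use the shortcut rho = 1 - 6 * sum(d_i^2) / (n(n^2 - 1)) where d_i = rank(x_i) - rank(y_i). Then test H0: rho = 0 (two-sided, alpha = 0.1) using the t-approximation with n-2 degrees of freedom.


Step 1: Rank x and y separately (midranks; no ties here).
rank(x): 17->10, 1->1, 10->5, 5->3, 20->11, 6->4, 4->2, 16->9, 11->6, 15->8, 14->7
rank(y): 10->10, 1->1, 7->7, 3->3, 4->4, 11->11, 2->2, 9->9, 6->6, 8->8, 5->5
Step 2: d_i = R_x(i) - R_y(i); compute d_i^2.
  (10-10)^2=0, (1-1)^2=0, (5-7)^2=4, (3-3)^2=0, (11-4)^2=49, (4-11)^2=49, (2-2)^2=0, (9-9)^2=0, (6-6)^2=0, (8-8)^2=0, (7-5)^2=4
sum(d^2) = 106.
Step 3: rho = 1 - 6*106 / (11*(11^2 - 1)) = 1 - 636/1320 = 0.518182.
Step 4: Under H0, t = rho * sqrt((n-2)/(1-rho^2)) = 1.8176 ~ t(9).
Step 5: Two-sided p-value from the t-distribution with 9 df = 0.102492.
Step 6: alpha = 0.1. fail to reject H0.

rho = 0.5182, p = 0.102492, fail to reject H0 at alpha = 0.1.


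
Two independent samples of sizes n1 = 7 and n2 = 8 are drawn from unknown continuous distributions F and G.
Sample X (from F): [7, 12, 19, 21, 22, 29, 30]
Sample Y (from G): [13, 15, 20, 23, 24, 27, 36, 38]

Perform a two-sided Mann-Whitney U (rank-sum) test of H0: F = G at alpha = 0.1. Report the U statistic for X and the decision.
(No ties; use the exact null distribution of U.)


Step 1: Combine and sort all 15 observations; assign midranks.
sorted (value, group): (7,X), (12,X), (13,Y), (15,Y), (19,X), (20,Y), (21,X), (22,X), (23,Y), (24,Y), (27,Y), (29,X), (30,X), (36,Y), (38,Y)
ranks: 7->1, 12->2, 13->3, 15->4, 19->5, 20->6, 21->7, 22->8, 23->9, 24->10, 27->11, 29->12, 30->13, 36->14, 38->15
Step 2: Rank sum for X: R1 = 1 + 2 + 5 + 7 + 8 + 12 + 13 = 48.
Step 3: U_X = R1 - n1(n1+1)/2 = 48 - 7*8/2 = 48 - 28 = 20.
       U_Y = n1*n2 - U_X = 56 - 20 = 36.
Step 4: No ties, so the exact null distribution of U (based on enumerating the C(15,7) = 6435 equally likely rank assignments) gives the two-sided p-value.
Step 5: p-value = 0.396892; compare to alpha = 0.1. fail to reject H0.

U_X = 20, p = 0.396892, fail to reject H0 at alpha = 0.1.


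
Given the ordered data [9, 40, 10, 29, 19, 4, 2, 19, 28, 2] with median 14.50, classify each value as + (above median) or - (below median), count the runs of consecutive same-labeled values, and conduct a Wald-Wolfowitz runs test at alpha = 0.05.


Step 1: Compute median = 14.50; label A = above, B = below.
Labels in order: BABAABBAAB  (n_A = 5, n_B = 5)
Step 2: Count runs R = 7.
Step 3: Under H0 (random ordering), E[R] = 2*n_A*n_B/(n_A+n_B) + 1 = 2*5*5/10 + 1 = 6.0000.
        Var[R] = 2*n_A*n_B*(2*n_A*n_B - n_A - n_B) / ((n_A+n_B)^2 * (n_A+n_B-1)) = 2000/900 = 2.2222.
        SD[R] = 1.4907.
Step 4: Continuity-corrected z = (R - 0.5 - E[R]) / SD[R] = (7 - 0.5 - 6.0000) / 1.4907 = 0.3354.
Step 5: Two-sided p-value via normal approximation = 2*(1 - Phi(|z|)) = 0.737316.
Step 6: alpha = 0.05. fail to reject H0.

R = 7, z = 0.3354, p = 0.737316, fail to reject H0.


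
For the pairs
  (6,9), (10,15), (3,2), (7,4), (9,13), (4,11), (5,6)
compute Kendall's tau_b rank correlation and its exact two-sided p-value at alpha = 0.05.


Step 1: Enumerate the 21 unordered pairs (i,j) with i<j and classify each by sign(x_j-x_i) * sign(y_j-y_i).
  (1,2):dx=+4,dy=+6->C; (1,3):dx=-3,dy=-7->C; (1,4):dx=+1,dy=-5->D; (1,5):dx=+3,dy=+4->C
  (1,6):dx=-2,dy=+2->D; (1,7):dx=-1,dy=-3->C; (2,3):dx=-7,dy=-13->C; (2,4):dx=-3,dy=-11->C
  (2,5):dx=-1,dy=-2->C; (2,6):dx=-6,dy=-4->C; (2,7):dx=-5,dy=-9->C; (3,4):dx=+4,dy=+2->C
  (3,5):dx=+6,dy=+11->C; (3,6):dx=+1,dy=+9->C; (3,7):dx=+2,dy=+4->C; (4,5):dx=+2,dy=+9->C
  (4,6):dx=-3,dy=+7->D; (4,7):dx=-2,dy=+2->D; (5,6):dx=-5,dy=-2->C; (5,7):dx=-4,dy=-7->C
  (6,7):dx=+1,dy=-5->D
Step 2: C = 16, D = 5, total pairs = 21.
Step 3: tau = (C - D)/(n(n-1)/2) = (16 - 5)/21 = 0.523810.
Step 4: Exact two-sided p-value (enumerate n! = 5040 permutations of y under H0): p = 0.136111.
Step 5: alpha = 0.05. fail to reject H0.

tau_b = 0.5238 (C=16, D=5), p = 0.136111, fail to reject H0.


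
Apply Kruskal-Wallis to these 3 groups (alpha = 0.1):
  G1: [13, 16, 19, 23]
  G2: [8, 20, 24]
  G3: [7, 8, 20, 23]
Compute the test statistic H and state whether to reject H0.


Step 1: Combine all N = 11 observations and assign midranks.
sorted (value, group, rank): (7,G3,1), (8,G2,2.5), (8,G3,2.5), (13,G1,4), (16,G1,5), (19,G1,6), (20,G2,7.5), (20,G3,7.5), (23,G1,9.5), (23,G3,9.5), (24,G2,11)
Step 2: Sum ranks within each group.
R_1 = 24.5 (n_1 = 4)
R_2 = 21 (n_2 = 3)
R_3 = 20.5 (n_3 = 4)
Step 3: H = 12/(N(N+1)) * sum(R_i^2/n_i) - 3(N+1)
     = 12/(11*12) * (24.5^2/4 + 21^2/3 + 20.5^2/4) - 3*12
     = 0.090909 * 402.125 - 36
     = 0.556818.
Step 4: Ties present; correction factor C = 1 - 18/(11^3 - 11) = 0.986364. Corrected H = 0.556818 / 0.986364 = 0.564516.
Step 5: Under H0, H ~ chi^2(2); p-value = 0.754079.
Step 6: alpha = 0.1. fail to reject H0.

H = 0.5645, df = 2, p = 0.754079, fail to reject H0.


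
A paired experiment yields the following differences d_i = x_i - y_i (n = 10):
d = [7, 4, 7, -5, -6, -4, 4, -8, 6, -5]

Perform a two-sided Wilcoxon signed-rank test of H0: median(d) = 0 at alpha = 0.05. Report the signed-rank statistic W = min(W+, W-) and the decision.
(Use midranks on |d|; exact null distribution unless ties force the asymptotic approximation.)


Step 1: Drop any zero differences (none here) and take |d_i|.
|d| = [7, 4, 7, 5, 6, 4, 4, 8, 6, 5]
Step 2: Midrank |d_i| (ties get averaged ranks).
ranks: |7|->8.5, |4|->2, |7|->8.5, |5|->4.5, |6|->6.5, |4|->2, |4|->2, |8|->10, |6|->6.5, |5|->4.5
Step 3: Attach original signs; sum ranks with positive sign and with negative sign.
W+ = 8.5 + 2 + 8.5 + 2 + 6.5 = 27.5
W- = 4.5 + 6.5 + 2 + 10 + 4.5 = 27.5
(Check: W+ + W- = 55 should equal n(n+1)/2 = 55.)
Step 4: Test statistic W = min(W+, W-) = 27.5.
Step 5: Ties in |d|, so use the tie-corrected normal approximation.
        E[W] = n(n+1)/4 = 10*11/4 = 27.5.
        Tie groups: |d|=4 (t=3), |d|=5 (t=2), |d|=6 (t=2), |d|=7 (t=2); sum(t^3 - t) = 42.
        Var[W] = n(n+1)(2n+1)/24 - sum(t^3-t)/48 = 2310/24 - 42/48 = 95.375.
        z = (W - E[W]) / sqrt(Var[W]) = (27.5 - 27.5) / 9.7660 = 0.0000.
        Two-sided p = 2*Phi(z) = 1.000000.
Step 6: alpha = 0.05. fail to reject H0.

W+ = 27.5, W- = 27.5, W = min = 27.5, p = 1.000000, fail to reject H0.


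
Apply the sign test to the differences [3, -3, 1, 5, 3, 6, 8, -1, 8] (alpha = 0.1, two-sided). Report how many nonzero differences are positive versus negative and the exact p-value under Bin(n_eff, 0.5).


Step 1: Discard zero differences. Original n = 9; n_eff = number of nonzero differences = 9.
Nonzero differences (with sign): +3, -3, +1, +5, +3, +6, +8, -1, +8
Step 2: Count signs: positive = 7, negative = 2.
Step 3: Under H0: P(positive) = 0.5, so the number of positives S ~ Bin(9, 0.5).
Step 4: Two-sided exact p-value = sum of Bin(9,0.5) probabilities at or below the observed probability = 0.179688.
Step 5: alpha = 0.1. fail to reject H0.

n_eff = 9, pos = 7, neg = 2, p = 0.179688, fail to reject H0.


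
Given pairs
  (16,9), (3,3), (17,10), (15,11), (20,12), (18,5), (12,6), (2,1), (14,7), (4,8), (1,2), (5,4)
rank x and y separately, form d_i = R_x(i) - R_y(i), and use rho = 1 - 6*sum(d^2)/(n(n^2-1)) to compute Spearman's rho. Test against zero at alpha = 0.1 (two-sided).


Step 1: Rank x and y separately (midranks; no ties here).
rank(x): 16->9, 3->3, 17->10, 15->8, 20->12, 18->11, 12->6, 2->2, 14->7, 4->4, 1->1, 5->5
rank(y): 9->9, 3->3, 10->10, 11->11, 12->12, 5->5, 6->6, 1->1, 7->7, 8->8, 2->2, 4->4
Step 2: d_i = R_x(i) - R_y(i); compute d_i^2.
  (9-9)^2=0, (3-3)^2=0, (10-10)^2=0, (8-11)^2=9, (12-12)^2=0, (11-5)^2=36, (6-6)^2=0, (2-1)^2=1, (7-7)^2=0, (4-8)^2=16, (1-2)^2=1, (5-4)^2=1
sum(d^2) = 64.
Step 3: rho = 1 - 6*64 / (12*(12^2 - 1)) = 1 - 384/1716 = 0.776224.
Step 4: Under H0, t = rho * sqrt((n-2)/(1-rho^2)) = 3.8934 ~ t(10).
Step 5: Two-sided p-value from the t-distribution with 10 df = 0.002993.
Step 6: alpha = 0.1. reject H0.

rho = 0.7762, p = 0.002993, reject H0 at alpha = 0.1.


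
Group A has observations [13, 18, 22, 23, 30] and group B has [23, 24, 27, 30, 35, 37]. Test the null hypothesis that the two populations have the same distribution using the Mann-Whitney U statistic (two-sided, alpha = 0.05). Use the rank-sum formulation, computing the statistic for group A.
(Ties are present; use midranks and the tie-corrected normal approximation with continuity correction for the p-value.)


Step 1: Combine and sort all 11 observations; assign midranks.
sorted (value, group): (13,X), (18,X), (22,X), (23,X), (23,Y), (24,Y), (27,Y), (30,X), (30,Y), (35,Y), (37,Y)
ranks: 13->1, 18->2, 22->3, 23->4.5, 23->4.5, 24->6, 27->7, 30->8.5, 30->8.5, 35->10, 37->11
Step 2: Rank sum for X: R1 = 1 + 2 + 3 + 4.5 + 8.5 = 19.
Step 3: U_X = R1 - n1(n1+1)/2 = 19 - 5*6/2 = 19 - 15 = 4.
       U_Y = n1*n2 - U_X = 30 - 4 = 26.
Step 4: Ties are present, so use the tie-corrected normal approximation (with continuity correction) for the p-value.
Step 5: p-value = 0.054129; compare to alpha = 0.05. fail to reject H0.

U_X = 4, p = 0.054129, fail to reject H0 at alpha = 0.05.


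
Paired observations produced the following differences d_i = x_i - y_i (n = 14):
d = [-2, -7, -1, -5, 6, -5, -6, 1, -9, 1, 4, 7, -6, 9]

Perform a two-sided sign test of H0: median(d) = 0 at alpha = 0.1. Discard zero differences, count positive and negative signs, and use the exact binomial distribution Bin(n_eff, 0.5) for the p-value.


Step 1: Discard zero differences. Original n = 14; n_eff = number of nonzero differences = 14.
Nonzero differences (with sign): -2, -7, -1, -5, +6, -5, -6, +1, -9, +1, +4, +7, -6, +9
Step 2: Count signs: positive = 6, negative = 8.
Step 3: Under H0: P(positive) = 0.5, so the number of positives S ~ Bin(14, 0.5).
Step 4: Two-sided exact p-value = sum of Bin(14,0.5) probabilities at or below the observed probability = 0.790527.
Step 5: alpha = 0.1. fail to reject H0.

n_eff = 14, pos = 6, neg = 8, p = 0.790527, fail to reject H0.


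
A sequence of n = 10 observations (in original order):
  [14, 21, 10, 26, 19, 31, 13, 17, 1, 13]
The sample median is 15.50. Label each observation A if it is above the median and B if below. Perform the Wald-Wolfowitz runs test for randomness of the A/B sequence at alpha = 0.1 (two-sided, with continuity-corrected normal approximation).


Step 1: Compute median = 15.50; label A = above, B = below.
Labels in order: BABAAABABB  (n_A = 5, n_B = 5)
Step 2: Count runs R = 7.
Step 3: Under H0 (random ordering), E[R] = 2*n_A*n_B/(n_A+n_B) + 1 = 2*5*5/10 + 1 = 6.0000.
        Var[R] = 2*n_A*n_B*(2*n_A*n_B - n_A - n_B) / ((n_A+n_B)^2 * (n_A+n_B-1)) = 2000/900 = 2.2222.
        SD[R] = 1.4907.
Step 4: Continuity-corrected z = (R - 0.5 - E[R]) / SD[R] = (7 - 0.5 - 6.0000) / 1.4907 = 0.3354.
Step 5: Two-sided p-value via normal approximation = 2*(1 - Phi(|z|)) = 0.737316.
Step 6: alpha = 0.1. fail to reject H0.

R = 7, z = 0.3354, p = 0.737316, fail to reject H0.


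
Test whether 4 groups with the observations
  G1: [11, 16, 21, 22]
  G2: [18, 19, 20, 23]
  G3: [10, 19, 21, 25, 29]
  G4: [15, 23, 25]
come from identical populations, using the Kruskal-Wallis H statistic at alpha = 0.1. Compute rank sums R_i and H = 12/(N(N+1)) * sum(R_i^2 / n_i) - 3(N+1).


Step 1: Combine all N = 16 observations and assign midranks.
sorted (value, group, rank): (10,G3,1), (11,G1,2), (15,G4,3), (16,G1,4), (18,G2,5), (19,G2,6.5), (19,G3,6.5), (20,G2,8), (21,G1,9.5), (21,G3,9.5), (22,G1,11), (23,G2,12.5), (23,G4,12.5), (25,G3,14.5), (25,G4,14.5), (29,G3,16)
Step 2: Sum ranks within each group.
R_1 = 26.5 (n_1 = 4)
R_2 = 32 (n_2 = 4)
R_3 = 47.5 (n_3 = 5)
R_4 = 30 (n_4 = 3)
Step 3: H = 12/(N(N+1)) * sum(R_i^2/n_i) - 3(N+1)
     = 12/(16*17) * (26.5^2/4 + 32^2/4 + 47.5^2/5 + 30^2/3) - 3*17
     = 0.044118 * 1182.81 - 51
     = 1.182904.
Step 4: Ties present; correction factor C = 1 - 24/(16^3 - 16) = 0.994118. Corrected H = 1.182904 / 0.994118 = 1.189904.
Step 5: Under H0, H ~ chi^2(3); p-value = 0.755427.
Step 6: alpha = 0.1. fail to reject H0.

H = 1.1899, df = 3, p = 0.755427, fail to reject H0.


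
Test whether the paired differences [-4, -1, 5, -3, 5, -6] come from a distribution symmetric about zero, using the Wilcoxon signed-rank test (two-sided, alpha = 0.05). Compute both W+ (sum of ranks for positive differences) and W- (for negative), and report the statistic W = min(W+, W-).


Step 1: Drop any zero differences (none here) and take |d_i|.
|d| = [4, 1, 5, 3, 5, 6]
Step 2: Midrank |d_i| (ties get averaged ranks).
ranks: |4|->3, |1|->1, |5|->4.5, |3|->2, |5|->4.5, |6|->6
Step 3: Attach original signs; sum ranks with positive sign and with negative sign.
W+ = 4.5 + 4.5 = 9
W- = 3 + 1 + 2 + 6 = 12
(Check: W+ + W- = 21 should equal n(n+1)/2 = 21.)
Step 4: Test statistic W = min(W+, W-) = 9.
Step 5: Ties in |d|, so use the tie-corrected normal approximation.
        E[W] = n(n+1)/4 = 6*7/4 = 10.5.
        Tie groups: |d|=5 (t=2); sum(t^3 - t) = 6.
        Var[W] = n(n+1)(2n+1)/24 - sum(t^3-t)/48 = 546/24 - 6/48 = 22.625.
        z = (W - E[W]) / sqrt(Var[W]) = (9 - 10.5) / 4.7566 = -0.3154.
        Two-sided p = 2*Phi(z) = 0.752494.
Step 6: alpha = 0.05. fail to reject H0.

W+ = 9, W- = 12, W = min = 9, p = 0.752494, fail to reject H0.


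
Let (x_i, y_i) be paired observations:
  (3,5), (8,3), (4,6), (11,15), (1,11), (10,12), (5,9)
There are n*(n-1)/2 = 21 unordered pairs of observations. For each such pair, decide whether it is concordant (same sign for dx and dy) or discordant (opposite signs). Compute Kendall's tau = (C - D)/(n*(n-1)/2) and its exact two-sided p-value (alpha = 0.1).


Step 1: Enumerate the 21 unordered pairs (i,j) with i<j and classify each by sign(x_j-x_i) * sign(y_j-y_i).
  (1,2):dx=+5,dy=-2->D; (1,3):dx=+1,dy=+1->C; (1,4):dx=+8,dy=+10->C; (1,5):dx=-2,dy=+6->D
  (1,6):dx=+7,dy=+7->C; (1,7):dx=+2,dy=+4->C; (2,3):dx=-4,dy=+3->D; (2,4):dx=+3,dy=+12->C
  (2,5):dx=-7,dy=+8->D; (2,6):dx=+2,dy=+9->C; (2,7):dx=-3,dy=+6->D; (3,4):dx=+7,dy=+9->C
  (3,5):dx=-3,dy=+5->D; (3,6):dx=+6,dy=+6->C; (3,7):dx=+1,dy=+3->C; (4,5):dx=-10,dy=-4->C
  (4,6):dx=-1,dy=-3->C; (4,7):dx=-6,dy=-6->C; (5,6):dx=+9,dy=+1->C; (5,7):dx=+4,dy=-2->D
  (6,7):dx=-5,dy=-3->C
Step 2: C = 14, D = 7, total pairs = 21.
Step 3: tau = (C - D)/(n(n-1)/2) = (14 - 7)/21 = 0.333333.
Step 4: Exact two-sided p-value (enumerate n! = 5040 permutations of y under H0): p = 0.381349.
Step 5: alpha = 0.1. fail to reject H0.

tau_b = 0.3333 (C=14, D=7), p = 0.381349, fail to reject H0.


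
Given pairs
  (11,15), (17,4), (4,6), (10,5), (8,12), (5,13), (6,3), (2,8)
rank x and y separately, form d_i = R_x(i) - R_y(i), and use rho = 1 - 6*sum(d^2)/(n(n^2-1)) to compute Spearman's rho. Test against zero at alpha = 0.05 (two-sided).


Step 1: Rank x and y separately (midranks; no ties here).
rank(x): 11->7, 17->8, 4->2, 10->6, 8->5, 5->3, 6->4, 2->1
rank(y): 15->8, 4->2, 6->4, 5->3, 12->6, 13->7, 3->1, 8->5
Step 2: d_i = R_x(i) - R_y(i); compute d_i^2.
  (7-8)^2=1, (8-2)^2=36, (2-4)^2=4, (6-3)^2=9, (5-6)^2=1, (3-7)^2=16, (4-1)^2=9, (1-5)^2=16
sum(d^2) = 92.
Step 3: rho = 1 - 6*92 / (8*(8^2 - 1)) = 1 - 552/504 = -0.095238.
Step 4: Under H0, t = rho * sqrt((n-2)/(1-rho^2)) = -0.2343 ~ t(6).
Step 5: Two-sided p-value from the t-distribution with 6 df = 0.822505.
Step 6: alpha = 0.05. fail to reject H0.

rho = -0.0952, p = 0.822505, fail to reject H0 at alpha = 0.05.


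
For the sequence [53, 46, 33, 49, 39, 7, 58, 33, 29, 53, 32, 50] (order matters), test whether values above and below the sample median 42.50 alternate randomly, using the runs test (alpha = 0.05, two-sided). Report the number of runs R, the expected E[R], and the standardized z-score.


Step 1: Compute median = 42.50; label A = above, B = below.
Labels in order: AABABBABBABA  (n_A = 6, n_B = 6)
Step 2: Count runs R = 9.
Step 3: Under H0 (random ordering), E[R] = 2*n_A*n_B/(n_A+n_B) + 1 = 2*6*6/12 + 1 = 7.0000.
        Var[R] = 2*n_A*n_B*(2*n_A*n_B - n_A - n_B) / ((n_A+n_B)^2 * (n_A+n_B-1)) = 4320/1584 = 2.7273.
        SD[R] = 1.6514.
Step 4: Continuity-corrected z = (R - 0.5 - E[R]) / SD[R] = (9 - 0.5 - 7.0000) / 1.6514 = 0.9083.
Step 5: Two-sided p-value via normal approximation = 2*(1 - Phi(|z|)) = 0.363722.
Step 6: alpha = 0.05. fail to reject H0.

R = 9, z = 0.9083, p = 0.363722, fail to reject H0.


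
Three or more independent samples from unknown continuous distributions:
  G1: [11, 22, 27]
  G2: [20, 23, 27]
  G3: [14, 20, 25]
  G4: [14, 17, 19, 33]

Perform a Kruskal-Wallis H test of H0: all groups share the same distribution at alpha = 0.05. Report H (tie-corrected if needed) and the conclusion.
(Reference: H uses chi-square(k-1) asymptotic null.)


Step 1: Combine all N = 13 observations and assign midranks.
sorted (value, group, rank): (11,G1,1), (14,G3,2.5), (14,G4,2.5), (17,G4,4), (19,G4,5), (20,G2,6.5), (20,G3,6.5), (22,G1,8), (23,G2,9), (25,G3,10), (27,G1,11.5), (27,G2,11.5), (33,G4,13)
Step 2: Sum ranks within each group.
R_1 = 20.5 (n_1 = 3)
R_2 = 27 (n_2 = 3)
R_3 = 19 (n_3 = 3)
R_4 = 24.5 (n_4 = 4)
Step 3: H = 12/(N(N+1)) * sum(R_i^2/n_i) - 3(N+1)
     = 12/(13*14) * (20.5^2/3 + 27^2/3 + 19^2/3 + 24.5^2/4) - 3*14
     = 0.065934 * 653.479 - 42
     = 1.086538.
Step 4: Ties present; correction factor C = 1 - 18/(13^3 - 13) = 0.991758. Corrected H = 1.086538 / 0.991758 = 1.095568.
Step 5: Under H0, H ~ chi^2(3); p-value = 0.778144.
Step 6: alpha = 0.05. fail to reject H0.

H = 1.0956, df = 3, p = 0.778144, fail to reject H0.


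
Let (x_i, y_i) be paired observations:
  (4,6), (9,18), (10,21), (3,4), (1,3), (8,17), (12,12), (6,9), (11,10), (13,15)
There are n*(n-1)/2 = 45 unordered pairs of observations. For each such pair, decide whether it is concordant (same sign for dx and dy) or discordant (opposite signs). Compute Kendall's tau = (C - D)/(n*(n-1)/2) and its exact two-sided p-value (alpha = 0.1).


Step 1: Enumerate the 45 unordered pairs (i,j) with i<j and classify each by sign(x_j-x_i) * sign(y_j-y_i).
  (1,2):dx=+5,dy=+12->C; (1,3):dx=+6,dy=+15->C; (1,4):dx=-1,dy=-2->C; (1,5):dx=-3,dy=-3->C
  (1,6):dx=+4,dy=+11->C; (1,7):dx=+8,dy=+6->C; (1,8):dx=+2,dy=+3->C; (1,9):dx=+7,dy=+4->C
  (1,10):dx=+9,dy=+9->C; (2,3):dx=+1,dy=+3->C; (2,4):dx=-6,dy=-14->C; (2,5):dx=-8,dy=-15->C
  (2,6):dx=-1,dy=-1->C; (2,7):dx=+3,dy=-6->D; (2,8):dx=-3,dy=-9->C; (2,9):dx=+2,dy=-8->D
  (2,10):dx=+4,dy=-3->D; (3,4):dx=-7,dy=-17->C; (3,5):dx=-9,dy=-18->C; (3,6):dx=-2,dy=-4->C
  (3,7):dx=+2,dy=-9->D; (3,8):dx=-4,dy=-12->C; (3,9):dx=+1,dy=-11->D; (3,10):dx=+3,dy=-6->D
  (4,5):dx=-2,dy=-1->C; (4,6):dx=+5,dy=+13->C; (4,7):dx=+9,dy=+8->C; (4,8):dx=+3,dy=+5->C
  (4,9):dx=+8,dy=+6->C; (4,10):dx=+10,dy=+11->C; (5,6):dx=+7,dy=+14->C; (5,7):dx=+11,dy=+9->C
  (5,8):dx=+5,dy=+6->C; (5,9):dx=+10,dy=+7->C; (5,10):dx=+12,dy=+12->C; (6,7):dx=+4,dy=-5->D
  (6,8):dx=-2,dy=-8->C; (6,9):dx=+3,dy=-7->D; (6,10):dx=+5,dy=-2->D; (7,8):dx=-6,dy=-3->C
  (7,9):dx=-1,dy=-2->C; (7,10):dx=+1,dy=+3->C; (8,9):dx=+5,dy=+1->C; (8,10):dx=+7,dy=+6->C
  (9,10):dx=+2,dy=+5->C
Step 2: C = 36, D = 9, total pairs = 45.
Step 3: tau = (C - D)/(n(n-1)/2) = (36 - 9)/45 = 0.600000.
Step 4: Exact two-sided p-value (enumerate n! = 3628800 permutations of y under H0): p = 0.016666.
Step 5: alpha = 0.1. reject H0.

tau_b = 0.6000 (C=36, D=9), p = 0.016666, reject H0.
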